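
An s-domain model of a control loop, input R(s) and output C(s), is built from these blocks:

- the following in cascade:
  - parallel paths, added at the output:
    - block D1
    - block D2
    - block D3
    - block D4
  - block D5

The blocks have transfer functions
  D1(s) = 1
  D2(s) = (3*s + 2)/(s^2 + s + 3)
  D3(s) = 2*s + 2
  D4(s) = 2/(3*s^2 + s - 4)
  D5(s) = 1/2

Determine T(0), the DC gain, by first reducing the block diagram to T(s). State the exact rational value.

The answer is 19/12.

Reasoning:
1. combine D1, D2, D3, D4 in parallel = (6*s^5 + 17*s^4 + 33*s^3 + 27*s^2 - 35*s - 38)/(3*s^4 + 4*s^3 + 6*s^2 - s - 12)
2. multiply (D1+D2+D3+D4), D5 (series) = (6*s^5 + 17*s^4 + 33*s^3 + 27*s^2 - 35*s - 38)/(6*s^4 + 8*s^3 + 12*s^2 - 2*s - 24)
Evaluating the step-2 result (the overall T(s)) at s = 0 gives T(0) = -38/(-24) = 19/12.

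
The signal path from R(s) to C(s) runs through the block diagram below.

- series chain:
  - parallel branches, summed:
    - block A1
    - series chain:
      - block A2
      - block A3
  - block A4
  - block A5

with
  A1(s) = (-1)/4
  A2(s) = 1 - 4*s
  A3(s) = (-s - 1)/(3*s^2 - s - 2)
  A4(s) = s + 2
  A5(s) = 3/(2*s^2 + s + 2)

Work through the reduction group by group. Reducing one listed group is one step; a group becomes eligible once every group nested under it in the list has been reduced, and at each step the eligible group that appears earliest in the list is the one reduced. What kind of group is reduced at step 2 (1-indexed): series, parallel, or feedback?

Answer: parallel

Working:
Step 1: multiply A2, A3 (series)
Step 2: parallel reduction of A1, (A2*A3)
Step 3: reduce the series chain (A1+(A2*A3)), A4, A5
At step 2 the group reduced is parallel.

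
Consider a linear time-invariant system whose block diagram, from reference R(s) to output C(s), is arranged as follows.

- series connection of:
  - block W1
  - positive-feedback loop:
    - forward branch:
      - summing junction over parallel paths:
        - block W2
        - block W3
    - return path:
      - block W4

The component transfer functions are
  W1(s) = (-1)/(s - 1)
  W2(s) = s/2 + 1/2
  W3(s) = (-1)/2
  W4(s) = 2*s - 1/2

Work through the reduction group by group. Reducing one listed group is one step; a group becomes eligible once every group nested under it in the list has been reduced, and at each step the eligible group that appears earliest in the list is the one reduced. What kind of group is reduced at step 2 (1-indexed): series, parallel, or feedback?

(1) parallel reduction of W2, W3
(2) feedback reduction of (W2+W3), W4
(3) cascade W1, [(W2+W3)/(1-(W2+W3)*W4)]
At step 2 the group reduced is feedback.

Final answer: feedback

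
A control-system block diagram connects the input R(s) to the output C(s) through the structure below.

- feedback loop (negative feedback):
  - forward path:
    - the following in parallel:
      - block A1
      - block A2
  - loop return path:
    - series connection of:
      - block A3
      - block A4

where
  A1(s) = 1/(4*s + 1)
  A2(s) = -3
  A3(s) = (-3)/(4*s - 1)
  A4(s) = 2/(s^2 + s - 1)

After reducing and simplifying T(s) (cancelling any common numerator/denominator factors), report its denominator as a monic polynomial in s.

Answer: s^4 + s^3 - 17*s^2/16 + 71*s/16 + 13/16

Working:
[1] reduce the parallel group A1, A2: (-12*s - 2)/(4*s + 1)
[2] reduce the series chain A3, A4: (-6)/(4*s^3 + 3*s^2 - 5*s + 1)
[3] close the feedback loop around (A1+A2), (A3*A4): (-48*s^4 - 44*s^3 + 54*s^2 - 2*s - 2)/(16*s^4 + 16*s^3 - 17*s^2 + 71*s + 13)
The result of step 3 is T(s) in lowest terms. Its denominator has leading coefficient 16; dividing the denominator through by 16 makes it monic.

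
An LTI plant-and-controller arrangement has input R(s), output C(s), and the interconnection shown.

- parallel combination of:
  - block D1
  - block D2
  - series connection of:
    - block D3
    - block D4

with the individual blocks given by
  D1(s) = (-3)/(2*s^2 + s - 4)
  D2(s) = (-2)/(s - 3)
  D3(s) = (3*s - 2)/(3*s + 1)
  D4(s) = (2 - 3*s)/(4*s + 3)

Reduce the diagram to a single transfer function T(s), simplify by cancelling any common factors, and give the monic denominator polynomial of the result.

1. cascade D3, D4; result (-9*s^2 + 12*s - 4)/(12*s^2 + 13*s + 3)
2. parallel reduction of D1, D2, (D3*D4); result (-18*s^5 + 21*s^4 - 117*s^3 - 45*s^2 + 378*s + 3)/(24*s^5 - 34*s^4 - 143*s^3 + 38*s^2 + 135*s + 36)
No further cancellation is possible in the step-2 result, so that is T(s). Its denominator becomes monic after dividing by the leading coefficient 24.

Final answer: s^5 - 17*s^4/12 - 143*s^3/24 + 19*s^2/12 + 45*s/8 + 3/2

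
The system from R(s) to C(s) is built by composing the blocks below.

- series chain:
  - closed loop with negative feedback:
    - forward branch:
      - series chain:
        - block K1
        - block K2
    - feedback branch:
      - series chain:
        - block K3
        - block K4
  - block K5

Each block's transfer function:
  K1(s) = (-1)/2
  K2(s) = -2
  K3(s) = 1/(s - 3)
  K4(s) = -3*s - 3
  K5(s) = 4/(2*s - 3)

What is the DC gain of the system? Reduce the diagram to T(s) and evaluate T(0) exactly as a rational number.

The answer is -2/3.

Reasoning:
(1) cascade K1, K2 = 1
(2) series reduction of K3, K4 = (-3*s - 3)/(s - 3)
(3) feedback reduction of (K1*K2), (K3*K4) = (3 - s)/(2*s + 6)
(4) cascade [(K1*K2)/(1+(K1*K2)*(K3*K4))], K5 = (6 - 2*s)/(2*s^2 + 3*s - 9)
The step-4 result is T(s). Setting s = 0: T(0) = 6/(-9) = -2/3.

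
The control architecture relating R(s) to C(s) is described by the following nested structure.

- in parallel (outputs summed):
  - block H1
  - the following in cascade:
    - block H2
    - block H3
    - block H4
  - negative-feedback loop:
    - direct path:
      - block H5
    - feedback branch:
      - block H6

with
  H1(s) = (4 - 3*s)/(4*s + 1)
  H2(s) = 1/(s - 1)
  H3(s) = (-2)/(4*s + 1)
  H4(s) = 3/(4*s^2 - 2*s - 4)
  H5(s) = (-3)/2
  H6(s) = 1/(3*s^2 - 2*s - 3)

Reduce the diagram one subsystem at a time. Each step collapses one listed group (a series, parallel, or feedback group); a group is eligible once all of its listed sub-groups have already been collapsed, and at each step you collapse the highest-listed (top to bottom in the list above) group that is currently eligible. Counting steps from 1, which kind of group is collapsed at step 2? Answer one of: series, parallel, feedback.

Step 1: series reduction of H2, H3, H4
Step 2: close the feedback loop around H5, H6
Step 3: add H1, (H2*H3*H4), [H5/(1+H5*H6)] (parallel)
Step 2: feedback.

Therefore the answer is feedback.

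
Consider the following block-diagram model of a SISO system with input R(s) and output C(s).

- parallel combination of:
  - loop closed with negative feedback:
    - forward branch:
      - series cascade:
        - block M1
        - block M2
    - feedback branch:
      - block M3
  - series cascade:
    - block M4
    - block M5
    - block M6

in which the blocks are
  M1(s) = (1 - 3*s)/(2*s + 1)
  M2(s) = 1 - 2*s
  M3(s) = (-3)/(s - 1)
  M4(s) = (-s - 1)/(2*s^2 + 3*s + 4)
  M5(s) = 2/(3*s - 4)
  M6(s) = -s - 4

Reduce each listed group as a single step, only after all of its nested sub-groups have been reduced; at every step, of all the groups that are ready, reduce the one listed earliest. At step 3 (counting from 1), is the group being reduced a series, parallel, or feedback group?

Step 1 - series reduction of M1, M2
Step 2 - apply the feedback formula to (M1*M2), M3
Step 3 - cascade M4, M5, M6
Step 4 - sum the parallel branches [(M1*M2)/(1+(M1*M2)*M3)], (M4*M5*M6)
So the answer for step 3 is series.

Therefore the answer is series.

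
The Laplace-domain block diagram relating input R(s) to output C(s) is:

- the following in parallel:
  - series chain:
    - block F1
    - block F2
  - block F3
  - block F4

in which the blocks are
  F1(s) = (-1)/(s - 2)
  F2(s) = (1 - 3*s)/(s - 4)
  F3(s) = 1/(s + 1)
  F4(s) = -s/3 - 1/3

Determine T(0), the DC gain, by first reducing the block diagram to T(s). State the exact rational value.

[1] multiply F1, F2 (series): (3*s - 1)/(s^2 - 6*s + 8)
[2] sum the parallel branches (F1*F2), F3, F4: (-s^4 + 4*s^3 + 15*s^2 - 22*s + 13)/(3*s^3 - 15*s^2 + 6*s + 24)
Step 2 gives the overall T(s). Then T(0) = 13/24.

Therefore the answer is 13/24.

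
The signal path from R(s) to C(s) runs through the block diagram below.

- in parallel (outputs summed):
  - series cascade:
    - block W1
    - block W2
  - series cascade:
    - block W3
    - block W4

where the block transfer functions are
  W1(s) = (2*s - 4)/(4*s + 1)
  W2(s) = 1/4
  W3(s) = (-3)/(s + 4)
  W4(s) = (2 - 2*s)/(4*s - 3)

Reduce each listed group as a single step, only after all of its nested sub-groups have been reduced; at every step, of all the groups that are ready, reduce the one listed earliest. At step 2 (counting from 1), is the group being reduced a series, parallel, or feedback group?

The answer is series.

Reasoning:
Step 1 - cascade W1, W2
Step 2 - reduce the series chain W3, W4
Step 3 - add (W1*W2), (W3*W4) (parallel)
Step 2: series.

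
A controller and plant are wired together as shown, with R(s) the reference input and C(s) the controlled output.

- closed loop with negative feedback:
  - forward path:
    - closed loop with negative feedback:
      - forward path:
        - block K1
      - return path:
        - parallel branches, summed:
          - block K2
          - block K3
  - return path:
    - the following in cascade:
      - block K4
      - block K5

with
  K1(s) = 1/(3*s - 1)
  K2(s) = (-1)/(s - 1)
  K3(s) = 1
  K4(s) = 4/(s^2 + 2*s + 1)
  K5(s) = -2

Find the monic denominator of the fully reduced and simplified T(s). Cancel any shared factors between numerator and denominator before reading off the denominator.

The answer is s^4 + s^3 - 4*s^2/3 - 13*s/3 + 7/3.

Reasoning:
Step 1. add K2, K3 (parallel) -> (s - 2)/(s - 1)
Step 2. collapse the loop (K1 forward, (K2+K3) return) -> (s - 1)/(3*s^2 - 3*s - 1)
Step 3. combine K4, K5 in series -> (-8)/(s^2 + 2*s + 1)
Step 4. collapse the loop ([K1/(1+K1*(K2+K3))] forward, (K4*K5) return) -> (s^3 + s^2 - s - 1)/(3*s^4 + 3*s^3 - 4*s^2 - 13*s + 7)
That last expression is T(s), already simplified. Scaling its denominator by 1/3 (the reciprocal of the leading coefficient) yields the monic denominator.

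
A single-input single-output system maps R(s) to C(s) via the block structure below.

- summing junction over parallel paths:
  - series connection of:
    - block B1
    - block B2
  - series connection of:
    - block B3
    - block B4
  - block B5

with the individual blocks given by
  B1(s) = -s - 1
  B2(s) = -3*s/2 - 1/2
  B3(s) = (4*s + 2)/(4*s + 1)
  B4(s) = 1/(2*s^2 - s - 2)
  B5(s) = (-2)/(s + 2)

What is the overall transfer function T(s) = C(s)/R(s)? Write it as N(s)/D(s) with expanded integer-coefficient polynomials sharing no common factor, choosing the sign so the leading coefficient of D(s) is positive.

Step 1 - series reduction of B1, B2; result 3*s^2/2 + 2*s + 1/2
Step 2 - combine B3, B4 in series; result (4*s + 2)/(8*s^3 - 2*s^2 - 9*s - 2)
Step 3 - sum the parallel branches (B1*B2), (B3*B4), B5, giving the overall T(s)

Therefore the answer is (24*s^6 + 74*s^5 + 25*s^4 - 130*s^3 - 89*s^2 + 20*s + 12)/(16*s^4 + 28*s^3 - 26*s^2 - 40*s - 8).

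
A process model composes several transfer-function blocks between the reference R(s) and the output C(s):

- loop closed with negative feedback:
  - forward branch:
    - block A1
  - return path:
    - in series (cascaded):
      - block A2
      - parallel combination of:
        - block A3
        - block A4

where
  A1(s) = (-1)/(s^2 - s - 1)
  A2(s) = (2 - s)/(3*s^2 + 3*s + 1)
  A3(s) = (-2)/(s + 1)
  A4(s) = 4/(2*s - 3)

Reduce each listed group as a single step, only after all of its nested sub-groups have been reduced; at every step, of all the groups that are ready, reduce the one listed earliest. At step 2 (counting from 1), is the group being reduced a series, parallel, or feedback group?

Reducing step by step:

Step 1. sum the parallel branches A3, A4
Step 2. multiply A2, (A3+A4) (series)
Step 3. apply the feedback formula to A1, (A2*(A3+A4))
So the answer for step 2 is series.

Answer: series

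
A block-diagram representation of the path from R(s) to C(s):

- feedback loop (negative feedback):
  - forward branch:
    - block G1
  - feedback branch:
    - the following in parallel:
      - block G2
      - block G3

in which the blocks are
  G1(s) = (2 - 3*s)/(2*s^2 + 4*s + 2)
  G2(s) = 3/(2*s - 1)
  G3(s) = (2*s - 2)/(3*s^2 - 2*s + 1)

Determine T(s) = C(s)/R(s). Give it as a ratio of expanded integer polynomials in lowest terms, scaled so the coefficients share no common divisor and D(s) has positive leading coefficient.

Step 1: combine G2, G3 in parallel gives (13*s^2 - 12*s + 5)/(6*s^3 - 7*s^2 + 4*s - 1)
Step 2: collapse the loop (G1 forward, (G2+G3) return): this yields T(s), and no further normalization is needed

Therefore the answer is (-18*s^4 + 33*s^3 - 26*s^2 + 11*s - 2)/(12*s^5 + 10*s^4 - 47*s^3 + 62*s^2 - 35*s + 8).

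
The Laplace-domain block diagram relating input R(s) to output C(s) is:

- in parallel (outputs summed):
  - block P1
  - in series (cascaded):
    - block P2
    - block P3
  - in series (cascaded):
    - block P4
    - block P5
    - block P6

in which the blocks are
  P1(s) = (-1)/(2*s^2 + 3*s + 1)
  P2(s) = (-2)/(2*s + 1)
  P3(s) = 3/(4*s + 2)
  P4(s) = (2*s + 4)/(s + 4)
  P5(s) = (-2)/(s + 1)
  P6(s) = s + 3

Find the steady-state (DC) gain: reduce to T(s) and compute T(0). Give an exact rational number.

Answer: -10

Working:
Step 1: series reduction of P2, P3 = (-3)/(4*s^2 + 4*s + 1)
Step 2: series reduction of P4, P5, P6 = (-4*s^2 - 20*s - 24)/(s^2 + 5*s + 4)
Step 3: add P1, (P2*P3), (P4*P5*P6) (parallel) = (-16*s^4 - 96*s^3 - 185*s^2 - 140*s - 40)/(4*s^4 + 24*s^3 + 37*s^2 + 21*s + 4)
Step 3 gives the overall T(s). Then T(0) = -40/4 = -10.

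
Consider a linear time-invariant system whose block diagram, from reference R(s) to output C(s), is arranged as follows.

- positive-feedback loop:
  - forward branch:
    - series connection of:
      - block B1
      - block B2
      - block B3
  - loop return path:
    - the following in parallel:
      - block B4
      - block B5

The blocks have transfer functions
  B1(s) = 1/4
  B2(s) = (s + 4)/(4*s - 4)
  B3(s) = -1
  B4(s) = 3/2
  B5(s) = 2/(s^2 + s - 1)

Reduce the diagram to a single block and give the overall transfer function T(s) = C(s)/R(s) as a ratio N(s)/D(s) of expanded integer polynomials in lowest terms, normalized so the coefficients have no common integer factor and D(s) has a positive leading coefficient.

The answer is (-2*s^3 - 10*s^2 - 6*s + 8)/(35*s^3 + 15*s^2 - 51*s + 36).

Reasoning:
Step 1. series reduction of B1, B2, B3 -> (-s - 4)/(16*s - 16)
Step 2. parallel reduction of B4, B5 -> (3*s^2 + 3*s + 1)/(2*s^2 + 2*s - 2)
Step 3. feedback reduction of (B1*B2*B3), (B4+B5), giving the overall T(s)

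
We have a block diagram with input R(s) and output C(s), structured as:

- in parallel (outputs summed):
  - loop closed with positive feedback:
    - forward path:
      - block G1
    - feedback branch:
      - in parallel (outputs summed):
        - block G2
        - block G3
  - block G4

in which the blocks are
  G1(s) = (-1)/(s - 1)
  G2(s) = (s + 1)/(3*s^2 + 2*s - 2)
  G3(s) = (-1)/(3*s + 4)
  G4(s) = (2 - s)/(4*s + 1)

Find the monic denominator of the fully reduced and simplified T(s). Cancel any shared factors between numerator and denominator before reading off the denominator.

First reduce the diagram to T(s).

Step 1: sum the parallel branches G2, G3, giving (5*s + 6)/(9*s^3 + 18*s^2 + 2*s - 8)
Step 2: close the feedback loop around G1, (G2+G3), giving (-9*s^3 - 18*s^2 - 2*s + 8)/(9*s^4 + 9*s^3 - 16*s^2 - 5*s + 14)
Step 3: add [G1/(1-G1*(G2+G3))], G4 (parallel), giving (-9*s^5 - 27*s^4 - 47*s^3 - 53*s^2 + 6*s + 36)/(36*s^5 + 45*s^4 - 55*s^3 - 36*s^2 + 51*s + 14)
The result of step 3 is T(s) in lowest terms. Its denominator has leading coefficient 36; dividing the denominator through by 36 makes it monic.

Answer: s^5 + 5*s^4/4 - 55*s^3/36 - s^2 + 17*s/12 + 7/18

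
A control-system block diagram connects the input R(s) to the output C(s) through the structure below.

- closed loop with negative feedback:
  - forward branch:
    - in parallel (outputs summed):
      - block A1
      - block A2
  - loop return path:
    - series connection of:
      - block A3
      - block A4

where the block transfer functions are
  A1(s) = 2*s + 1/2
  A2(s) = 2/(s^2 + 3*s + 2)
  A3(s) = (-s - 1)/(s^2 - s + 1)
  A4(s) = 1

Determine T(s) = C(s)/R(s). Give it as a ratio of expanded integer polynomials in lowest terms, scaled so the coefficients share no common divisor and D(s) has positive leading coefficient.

First reduce the diagram to T(s).

(1) parallel reduction of A1, A2; result (4*s^3 + 13*s^2 + 11*s + 6)/(2*s^2 + 6*s + 4)
(2) combine A3, A4 in series; result (-s - 1)/(s^2 - s + 1)
(3) reduce the feedback loop with forward (A1+A2) and return (A3*A4): this yields T(s), and no further normalization is needed

Answer: (-4*s^5 - 9*s^4 - 2*s^3 - 8*s^2 - 5*s - 6)/(2*s^4 + 13*s^3 + 24*s^2 + 15*s + 2)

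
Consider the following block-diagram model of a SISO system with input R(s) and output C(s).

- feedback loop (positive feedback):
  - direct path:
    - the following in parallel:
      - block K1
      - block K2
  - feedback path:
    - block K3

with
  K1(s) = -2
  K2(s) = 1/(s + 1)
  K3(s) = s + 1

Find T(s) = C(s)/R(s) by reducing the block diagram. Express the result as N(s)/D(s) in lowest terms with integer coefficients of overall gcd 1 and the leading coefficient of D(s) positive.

Step 1. parallel reduction of K1, K2 -> (-2*s - 1)/(s + 1)
Step 2. close the feedback loop around (K1+K2), K3; the result is T(s) itself (integer coefficients, no common factor, positive leading denominator coefficient)

Answer: (-2*s - 1)/(2*s^2 + 4*s + 2)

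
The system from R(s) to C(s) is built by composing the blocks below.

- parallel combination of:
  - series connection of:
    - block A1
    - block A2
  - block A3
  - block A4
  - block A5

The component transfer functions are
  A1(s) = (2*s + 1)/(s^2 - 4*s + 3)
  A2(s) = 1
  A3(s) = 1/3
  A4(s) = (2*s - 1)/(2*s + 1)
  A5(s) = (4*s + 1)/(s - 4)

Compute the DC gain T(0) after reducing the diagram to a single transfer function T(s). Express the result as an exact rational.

Reducing step by step:

Step 1. combine A1, A2 in series gives (2*s + 1)/(s^2 - 4*s + 3)
Step 2. reduce the parallel group (A1*A2), A3, A4, A5 gives (32*s^4 - 132*s^3 + 135*s^2 - 137*s + 21)/(6*s^4 - 45*s^3 + 90*s^2 - 15*s - 36)
Evaluating the step-2 result (the overall T(s)) at s = 0 gives T(0) = 21/(-36) = -7/12.

Answer: -7/12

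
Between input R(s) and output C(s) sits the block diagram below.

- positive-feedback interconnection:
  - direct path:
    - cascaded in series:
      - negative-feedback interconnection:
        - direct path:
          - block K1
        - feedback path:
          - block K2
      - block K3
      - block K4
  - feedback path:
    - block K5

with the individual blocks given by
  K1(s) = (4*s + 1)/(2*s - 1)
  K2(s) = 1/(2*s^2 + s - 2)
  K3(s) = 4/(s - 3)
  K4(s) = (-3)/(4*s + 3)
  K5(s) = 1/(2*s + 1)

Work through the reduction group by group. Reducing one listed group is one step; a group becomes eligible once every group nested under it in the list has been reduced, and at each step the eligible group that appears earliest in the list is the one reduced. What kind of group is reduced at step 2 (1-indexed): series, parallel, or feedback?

(1) close the feedback loop around K1, K2
(2) reduce the series chain [K1/(1+K1*K2)], K3, K4
(3) close the feedback loop around ([K1/(1+K1*K2)]*K3*K4), K5
At step 2 the group reduced is series.

Answer: series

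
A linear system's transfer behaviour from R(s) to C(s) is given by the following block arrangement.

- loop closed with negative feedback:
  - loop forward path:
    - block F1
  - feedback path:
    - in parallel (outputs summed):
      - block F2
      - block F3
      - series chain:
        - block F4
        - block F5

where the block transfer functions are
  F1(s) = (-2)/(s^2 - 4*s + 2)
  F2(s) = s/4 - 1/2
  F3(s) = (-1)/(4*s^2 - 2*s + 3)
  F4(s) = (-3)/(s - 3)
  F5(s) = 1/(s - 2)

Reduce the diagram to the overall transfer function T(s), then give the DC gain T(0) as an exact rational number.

Reducing step by step:

Step 1. series reduction of F4, F5 gives (-3)/(s^2 - 5*s + 6)
Step 2. sum the parallel branches F2, F3, (F4*F5) gives (4*s^5 - 30*s^4 + 81*s^3 - 153*s^2 + 116*s - 96)/(16*s^4 - 88*s^3 + 148*s^2 - 108*s + 72)
Step 3. feedback reduction of F1, (F2+F3+(F4*F5)) gives (-16*s^4 + 88*s^3 - 148*s^2 + 108*s - 72)/(8*s^6 - 80*s^5 + 296*s^4 - 519*s^3 + 553*s^2 - 368*s + 168)
Evaluating the step-3 result (the overall T(s)) at s = 0 gives T(0) = -72/168 = -3/7.

Answer: -3/7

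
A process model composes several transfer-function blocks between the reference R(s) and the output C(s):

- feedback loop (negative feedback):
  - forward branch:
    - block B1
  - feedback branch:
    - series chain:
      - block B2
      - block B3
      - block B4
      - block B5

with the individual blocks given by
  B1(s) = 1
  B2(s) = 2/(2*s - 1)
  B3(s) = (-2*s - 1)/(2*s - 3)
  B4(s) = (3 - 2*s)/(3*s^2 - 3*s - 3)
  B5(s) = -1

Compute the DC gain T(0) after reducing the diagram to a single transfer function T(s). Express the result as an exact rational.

The answer is 3.

Reasoning:
[1] cascade B2, B3, B4, B5; result (-4*s - 2)/(6*s^3 - 9*s^2 - 3*s + 3)
[2] close the feedback loop around B1, (B2*B3*B4*B5); result (6*s^3 - 9*s^2 - 3*s + 3)/(6*s^3 - 9*s^2 - 7*s + 1)
The step-2 result is T(s). Setting s = 0: T(0) = 3/1 = 3.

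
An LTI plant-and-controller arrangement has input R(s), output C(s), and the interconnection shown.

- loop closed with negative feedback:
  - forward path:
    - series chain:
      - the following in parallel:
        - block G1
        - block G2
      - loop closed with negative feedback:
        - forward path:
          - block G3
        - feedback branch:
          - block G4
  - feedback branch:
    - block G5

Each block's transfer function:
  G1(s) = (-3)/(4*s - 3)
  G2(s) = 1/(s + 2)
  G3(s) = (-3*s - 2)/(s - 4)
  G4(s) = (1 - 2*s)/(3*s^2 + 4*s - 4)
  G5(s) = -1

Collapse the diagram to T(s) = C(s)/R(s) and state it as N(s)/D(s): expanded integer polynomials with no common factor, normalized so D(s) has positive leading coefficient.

Answer: (-9*s^3 + 81*s^2 + 4*s - 36)/(12*s^4 - 8*s^3 - 151*s^2 + 109*s - 6)

Working:
Step 1. parallel reduction of G1, G2 = (s - 9)/(4*s^2 + 5*s - 6)
Step 2. apply the feedback formula to G3, G4 = (-9*s^3 - 18*s^2 + 4*s + 8)/(3*s^3 - 2*s^2 - 19*s + 14)
Step 3. multiply (G1+G2), [G3/(1+G3*G4)] (series) = (-9*s^3 + 81*s^2 + 4*s - 36)/(12*s^4 - 17*s^3 - 70*s^2 + 113*s - 42)
Step 4. collapse the loop (((G1+G2)*[G3/(1+G3*G4)]) forward, G5 return): this yields T(s), and no further normalization is needed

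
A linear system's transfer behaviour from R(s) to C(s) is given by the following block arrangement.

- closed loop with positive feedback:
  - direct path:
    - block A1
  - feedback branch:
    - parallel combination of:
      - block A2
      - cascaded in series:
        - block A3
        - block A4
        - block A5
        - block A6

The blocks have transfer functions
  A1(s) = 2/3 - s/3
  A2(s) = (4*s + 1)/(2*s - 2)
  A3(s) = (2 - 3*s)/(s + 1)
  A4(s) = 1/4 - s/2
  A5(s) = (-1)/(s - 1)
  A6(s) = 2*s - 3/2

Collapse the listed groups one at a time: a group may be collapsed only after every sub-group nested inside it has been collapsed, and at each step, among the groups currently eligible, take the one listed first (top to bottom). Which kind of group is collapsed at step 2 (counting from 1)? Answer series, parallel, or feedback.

Step 1 - series reduction of A3, A4, A5, A6
Step 2 - reduce the parallel group A2, (A3*A4*A5*A6)
Step 3 - apply the feedback formula to A1, (A2+(A3*A4*A5*A6))
At step 2 the group reduced is parallel.

Therefore the answer is parallel.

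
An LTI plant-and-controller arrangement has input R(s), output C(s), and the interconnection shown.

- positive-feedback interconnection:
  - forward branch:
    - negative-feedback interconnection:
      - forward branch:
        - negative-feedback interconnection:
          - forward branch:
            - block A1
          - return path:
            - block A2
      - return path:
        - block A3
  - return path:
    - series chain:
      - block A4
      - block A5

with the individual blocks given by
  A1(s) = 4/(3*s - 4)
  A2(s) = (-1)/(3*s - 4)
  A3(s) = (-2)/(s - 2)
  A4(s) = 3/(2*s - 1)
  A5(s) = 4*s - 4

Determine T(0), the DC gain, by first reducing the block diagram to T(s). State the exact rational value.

1. close the feedback loop around A1, A2 gives (12*s - 16)/(9*s^2 - 24*s + 12)
2. feedback reduction of [A1/(1+A1*A2)], A3 gives (12*s^2 - 40*s + 32)/(9*s^3 - 42*s^2 + 36*s + 8)
3. multiply A4, A5 (series) gives (12*s - 12)/(2*s - 1)
4. collapse the loop ([[A1/(1+A1*A2)]/(1+[A1/(1+A1*A2)]*A3)] forward, (A4*A5) return) gives (24*s^3 - 92*s^2 + 104*s - 32)/(18*s^4 - 237*s^3 + 738*s^2 - 884*s + 376)
DC gain: substitute s = 0 into T(s) from step 4: T(0) = -32/376 = -4/47.

Answer: -4/47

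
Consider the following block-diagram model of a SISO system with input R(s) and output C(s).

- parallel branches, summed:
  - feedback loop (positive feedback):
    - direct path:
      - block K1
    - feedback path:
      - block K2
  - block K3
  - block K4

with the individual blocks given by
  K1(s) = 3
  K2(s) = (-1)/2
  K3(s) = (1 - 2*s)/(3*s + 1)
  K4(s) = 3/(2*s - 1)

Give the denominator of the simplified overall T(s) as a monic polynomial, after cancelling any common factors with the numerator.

[1] close the feedback loop around K1, K2; result 6/5
[2] add [K1/(1-K1*K2)], K3, K4 (parallel); result (16*s^2 + 59*s + 4)/(30*s^2 - 5*s - 5)
T(s) is the step-2 result (common factors already cancelled). Leading coefficient of the denominator: 30. Divide through by 30 for the monic polynomial.

Therefore the answer is s^2 - s/6 - 1/6.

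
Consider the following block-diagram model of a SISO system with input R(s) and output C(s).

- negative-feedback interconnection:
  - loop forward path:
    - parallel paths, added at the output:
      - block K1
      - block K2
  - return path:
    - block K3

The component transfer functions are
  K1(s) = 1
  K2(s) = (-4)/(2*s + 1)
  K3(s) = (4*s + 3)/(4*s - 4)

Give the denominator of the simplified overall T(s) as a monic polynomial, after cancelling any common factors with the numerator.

Reducing step by step:

[1] sum the parallel branches K1, K2; result (2*s - 3)/(2*s + 1)
[2] close the feedback loop around (K1+K2), K3; result (8*s^2 - 20*s + 12)/(16*s^2 - 10*s - 13)
T(s) is the step-2 result (common factors already cancelled). Leading coefficient of the denominator: 16. Divide through by 16 for the monic polynomial.

Answer: s^2 - 5*s/8 - 13/16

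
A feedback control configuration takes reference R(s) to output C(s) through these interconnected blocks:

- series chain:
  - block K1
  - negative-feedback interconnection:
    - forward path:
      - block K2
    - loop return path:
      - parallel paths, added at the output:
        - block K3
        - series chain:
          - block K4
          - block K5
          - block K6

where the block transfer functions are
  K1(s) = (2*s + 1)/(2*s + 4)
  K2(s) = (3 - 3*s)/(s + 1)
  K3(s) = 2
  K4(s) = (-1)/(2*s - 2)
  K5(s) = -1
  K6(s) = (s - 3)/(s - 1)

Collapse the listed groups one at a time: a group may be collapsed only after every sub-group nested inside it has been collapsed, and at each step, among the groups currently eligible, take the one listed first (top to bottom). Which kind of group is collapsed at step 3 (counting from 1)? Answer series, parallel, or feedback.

[1] combine K4, K5, K6 in series
[2] reduce the parallel group K3, (K4*K5*K6)
[3] collapse the loop (K2 forward, (K3+(K4*K5*K6)) return)
[4] series reduction of K1, [K2/(1+K2*(K3+(K4*K5*K6)))]
So the answer for step 3 is feedback.

Hence the answer: feedback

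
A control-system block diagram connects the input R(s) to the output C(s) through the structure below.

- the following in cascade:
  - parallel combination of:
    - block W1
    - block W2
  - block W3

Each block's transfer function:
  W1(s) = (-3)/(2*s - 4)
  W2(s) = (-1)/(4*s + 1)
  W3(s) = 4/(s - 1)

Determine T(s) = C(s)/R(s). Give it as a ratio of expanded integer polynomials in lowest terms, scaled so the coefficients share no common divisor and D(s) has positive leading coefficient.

Step 1. parallel reduction of W1, W2 -> (1 - 14*s)/(8*s^2 - 14*s - 4)
Step 2. cascade (W1+W2), W3, giving the overall T(s)

Final answer: (2 - 28*s)/(4*s^3 - 11*s^2 + 5*s + 2)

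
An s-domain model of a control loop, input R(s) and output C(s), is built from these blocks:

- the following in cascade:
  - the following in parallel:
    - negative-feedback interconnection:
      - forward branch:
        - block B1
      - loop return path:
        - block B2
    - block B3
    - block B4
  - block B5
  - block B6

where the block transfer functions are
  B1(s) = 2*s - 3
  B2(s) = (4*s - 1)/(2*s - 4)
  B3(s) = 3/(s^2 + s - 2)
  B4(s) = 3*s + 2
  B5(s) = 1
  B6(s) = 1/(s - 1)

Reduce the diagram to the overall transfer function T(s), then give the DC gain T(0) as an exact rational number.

First reduce the diagram to T(s).

Step 1. apply the feedback formula to B1, B2; result (4*s^2 - 14*s + 12)/(8*s^2 - 12*s - 1)
Step 2. combine [B1/(1+B1*B2)], B3, B4 in parallel; result (24*s^5 + 8*s^4 - 105*s^3 + 25*s^2 + 56*s - 23)/(8*s^4 - 4*s^3 - 29*s^2 + 23*s + 2)
Step 3. reduce the series chain ([B1/(1+B1*B2)]+B3+B4), B5, B6; result (24*s^5 + 8*s^4 - 105*s^3 + 25*s^2 + 56*s - 23)/(8*s^5 - 12*s^4 - 25*s^3 + 52*s^2 - 21*s - 2)
Step 3 gives the overall T(s). Then T(0) = -23/(-2) = 23/2.

Answer: 23/2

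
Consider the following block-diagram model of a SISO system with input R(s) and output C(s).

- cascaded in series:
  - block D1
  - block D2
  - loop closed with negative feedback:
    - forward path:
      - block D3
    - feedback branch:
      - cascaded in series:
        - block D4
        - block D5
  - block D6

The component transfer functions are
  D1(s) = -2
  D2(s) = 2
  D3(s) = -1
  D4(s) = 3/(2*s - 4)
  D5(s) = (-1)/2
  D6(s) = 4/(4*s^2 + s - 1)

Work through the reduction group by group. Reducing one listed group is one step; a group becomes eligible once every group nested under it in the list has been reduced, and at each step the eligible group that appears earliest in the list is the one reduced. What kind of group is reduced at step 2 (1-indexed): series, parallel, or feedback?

Step 1 - reduce the series chain D4, D5
Step 2 - close the feedback loop around D3, (D4*D5)
Step 3 - reduce the series chain D1, D2, [D3/(1+D3*(D4*D5))], D6
So the answer for step 2 is feedback.

Answer: feedback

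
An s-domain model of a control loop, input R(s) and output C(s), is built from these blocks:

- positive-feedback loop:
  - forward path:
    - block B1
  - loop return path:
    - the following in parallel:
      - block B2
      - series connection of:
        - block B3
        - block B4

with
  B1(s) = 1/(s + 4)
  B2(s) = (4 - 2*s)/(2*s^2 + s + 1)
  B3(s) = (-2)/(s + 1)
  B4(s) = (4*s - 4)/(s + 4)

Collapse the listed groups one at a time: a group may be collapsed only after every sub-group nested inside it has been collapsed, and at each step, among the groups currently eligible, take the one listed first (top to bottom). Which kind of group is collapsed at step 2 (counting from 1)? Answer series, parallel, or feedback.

1. reduce the series chain B3, B4
2. combine B2, (B3*B4) in parallel
3. feedback reduction of B1, (B2+(B3*B4))
Step 2 collapses a parallel group.

Final answer: parallel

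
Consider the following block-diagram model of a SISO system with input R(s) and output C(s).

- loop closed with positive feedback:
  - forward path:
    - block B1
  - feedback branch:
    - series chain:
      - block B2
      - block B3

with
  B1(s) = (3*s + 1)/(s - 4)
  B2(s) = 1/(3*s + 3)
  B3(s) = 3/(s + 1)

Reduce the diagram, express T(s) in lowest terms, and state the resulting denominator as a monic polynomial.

Step 1. cascade B2, B3, giving 1/(s^2 + 2*s + 1)
Step 2. collapse the loop (B1 forward, (B2*B3) return), giving (3*s^3 + 7*s^2 + 5*s + 1)/(s^3 - 2*s^2 - 10*s - 5)
The result of step 2 is T(s) in lowest terms. Its denominator already has leading coefficient 1, so it is monic as it stands.

Therefore the answer is s^3 - 2*s^2 - 10*s - 5.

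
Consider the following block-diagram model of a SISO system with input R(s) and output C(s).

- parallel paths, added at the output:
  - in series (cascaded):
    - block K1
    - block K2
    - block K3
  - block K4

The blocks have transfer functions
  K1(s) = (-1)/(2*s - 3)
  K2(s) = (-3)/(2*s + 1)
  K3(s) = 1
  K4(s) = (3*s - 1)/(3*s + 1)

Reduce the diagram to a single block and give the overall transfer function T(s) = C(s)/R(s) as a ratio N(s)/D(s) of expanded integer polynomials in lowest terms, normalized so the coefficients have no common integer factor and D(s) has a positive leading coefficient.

Step 1. cascade K1, K2, K3 gives 3/(4*s^2 - 4*s - 3)
Step 2. reduce the parallel group (K1*K2*K3), K4, which is the overall transfer function T(s) = C(s)/R(s) in lowest terms

Therefore the answer is (12*s^3 - 16*s^2 + 4*s + 6)/(12*s^3 - 8*s^2 - 13*s - 3).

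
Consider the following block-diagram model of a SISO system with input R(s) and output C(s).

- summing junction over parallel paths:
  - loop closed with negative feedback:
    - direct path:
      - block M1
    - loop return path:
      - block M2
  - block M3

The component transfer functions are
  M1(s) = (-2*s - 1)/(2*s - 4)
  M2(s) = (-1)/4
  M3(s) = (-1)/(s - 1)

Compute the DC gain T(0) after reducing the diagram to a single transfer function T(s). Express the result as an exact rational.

Step 1: collapse the loop (M1 forward, M2 return) gives (-8*s - 4)/(10*s - 15)
Step 2: sum the parallel branches [M1/(1+M1*M2)], M3 gives (-8*s^2 - 6*s + 19)/(10*s^2 - 25*s + 15)
Step 2 gives the overall T(s). Then T(0) = 19/15.

Hence the answer: 19/15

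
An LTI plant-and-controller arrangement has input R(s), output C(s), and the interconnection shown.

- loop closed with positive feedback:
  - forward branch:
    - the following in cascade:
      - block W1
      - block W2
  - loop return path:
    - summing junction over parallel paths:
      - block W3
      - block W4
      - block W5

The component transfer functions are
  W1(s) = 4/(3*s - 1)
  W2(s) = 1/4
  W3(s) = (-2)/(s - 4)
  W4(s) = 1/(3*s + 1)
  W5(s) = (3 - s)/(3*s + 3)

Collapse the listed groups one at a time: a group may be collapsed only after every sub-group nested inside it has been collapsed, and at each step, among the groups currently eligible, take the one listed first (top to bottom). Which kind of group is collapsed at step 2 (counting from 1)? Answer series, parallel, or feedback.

Answer: parallel

Working:
[1] combine W1, W2 in series
[2] reduce the parallel group W3, W4, W5
[3] feedback reduction of (W1*W2), (W3+W4+W5)
Step 2 collapses a parallel group.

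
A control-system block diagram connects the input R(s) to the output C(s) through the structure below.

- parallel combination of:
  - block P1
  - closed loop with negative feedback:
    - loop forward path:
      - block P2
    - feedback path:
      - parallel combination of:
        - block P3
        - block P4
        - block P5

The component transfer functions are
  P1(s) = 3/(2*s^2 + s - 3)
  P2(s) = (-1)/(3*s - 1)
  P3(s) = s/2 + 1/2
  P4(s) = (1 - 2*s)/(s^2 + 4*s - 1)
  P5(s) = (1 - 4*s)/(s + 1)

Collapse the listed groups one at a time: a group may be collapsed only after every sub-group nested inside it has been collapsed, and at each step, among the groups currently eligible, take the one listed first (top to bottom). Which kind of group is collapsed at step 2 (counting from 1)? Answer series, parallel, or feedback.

[1] sum the parallel branches P3, P4, P5
[2] apply the feedback formula to P2, (P3+P4+P5)
[3] add P1, [P2/(1+P2*(P3+P4+P5))] (parallel)
At step 2 the group reduced is feedback.

Therefore the answer is feedback.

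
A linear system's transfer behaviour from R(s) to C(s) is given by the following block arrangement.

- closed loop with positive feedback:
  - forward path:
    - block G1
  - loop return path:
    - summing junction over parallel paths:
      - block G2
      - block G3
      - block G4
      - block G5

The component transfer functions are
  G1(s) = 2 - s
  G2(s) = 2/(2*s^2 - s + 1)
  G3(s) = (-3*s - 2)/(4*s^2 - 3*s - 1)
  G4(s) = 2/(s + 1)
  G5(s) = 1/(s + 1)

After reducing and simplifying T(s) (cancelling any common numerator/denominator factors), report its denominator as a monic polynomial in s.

First reduce the diagram to T(s).

Step 1. add G2, G3, G4, G5 (parallel) gives (18*s^4 - 29*s^3 + 15*s^2 - 17*s - 7)/(8*s^5 - 2*s^4 - 5*s^3 + 3*s^2 - 3*s - 1)
Step 2. apply the feedback formula to G1, (G2+G3+G4+G5) gives (-8*s^6 + 18*s^5 + s^4 - 13*s^3 + 9*s^2 - 5*s - 2)/(26*s^5 - 67*s^4 + 68*s^3 - 44*s^2 + 24*s + 13)
That last expression is T(s), already simplified. Scaling its denominator by 1/26 (the reciprocal of the leading coefficient) yields the monic denominator.

Answer: s^5 - 67*s^4/26 + 34*s^3/13 - 22*s^2/13 + 12*s/13 + 1/2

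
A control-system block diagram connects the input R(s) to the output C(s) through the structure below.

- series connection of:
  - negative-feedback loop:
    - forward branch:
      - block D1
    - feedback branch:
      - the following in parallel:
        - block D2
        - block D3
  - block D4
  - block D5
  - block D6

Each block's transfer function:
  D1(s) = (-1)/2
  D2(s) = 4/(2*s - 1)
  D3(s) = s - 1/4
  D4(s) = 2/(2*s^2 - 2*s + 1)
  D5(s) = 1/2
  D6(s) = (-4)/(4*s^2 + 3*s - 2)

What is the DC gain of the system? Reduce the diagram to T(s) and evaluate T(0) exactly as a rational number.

Step 1 - reduce the parallel group D2, D3 gives (8*s^2 - 6*s + 17)/(8*s - 4)
Step 2 - close the feedback loop around D1, (D2+D3) gives (8*s - 4)/(8*s^2 - 22*s + 25)
Step 3 - multiply [D1/(1+D1*(D2+D3))], D4, D5, D6 (series) gives (16 - 32*s)/(64*s^6 - 192*s^5 + 196*s^4 + 138*s^3 - 320*s^2 + 219*s - 50)
The step-3 result is T(s). Setting s = 0: T(0) = 16/(-50) = -8/25.

Therefore the answer is -8/25.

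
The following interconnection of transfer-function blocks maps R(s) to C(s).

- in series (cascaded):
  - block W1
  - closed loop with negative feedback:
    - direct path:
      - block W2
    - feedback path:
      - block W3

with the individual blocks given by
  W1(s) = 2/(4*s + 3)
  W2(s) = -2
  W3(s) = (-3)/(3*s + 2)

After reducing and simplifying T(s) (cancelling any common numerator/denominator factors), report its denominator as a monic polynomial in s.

Answer: s^2 + 41*s/12 + 2

Working:
(1) feedback reduction of W2, W3 gives (-6*s - 4)/(3*s + 8)
(2) series reduction of W1, [W2/(1+W2*W3)] gives (-12*s - 8)/(12*s^2 + 41*s + 24)
The result of step 2 is T(s) in lowest terms. Its denominator has leading coefficient 12; dividing the denominator through by 12 makes it monic.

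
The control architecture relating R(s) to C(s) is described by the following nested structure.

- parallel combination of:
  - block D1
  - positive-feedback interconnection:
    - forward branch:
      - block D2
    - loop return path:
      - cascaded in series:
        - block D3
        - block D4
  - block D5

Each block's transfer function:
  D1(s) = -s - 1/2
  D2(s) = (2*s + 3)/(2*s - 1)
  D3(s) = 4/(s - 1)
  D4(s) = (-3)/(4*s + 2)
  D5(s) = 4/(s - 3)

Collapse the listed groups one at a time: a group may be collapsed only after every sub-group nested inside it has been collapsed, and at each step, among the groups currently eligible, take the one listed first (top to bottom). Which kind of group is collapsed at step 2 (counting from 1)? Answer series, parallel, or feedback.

Step 1. series reduction of D3, D4
Step 2. reduce the feedback loop with forward D2 and return (D3*D4)
Step 3. sum the parallel branches D1, [D2/(1-D2*(D3*D4))], D5
At step 2 the group reduced is feedback.

Final answer: feedback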